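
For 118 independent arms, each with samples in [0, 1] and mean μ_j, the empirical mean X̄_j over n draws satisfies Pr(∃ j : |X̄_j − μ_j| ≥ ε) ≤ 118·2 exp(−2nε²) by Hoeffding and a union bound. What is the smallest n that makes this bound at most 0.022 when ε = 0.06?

1289

Need 2·118·exp(−2nε²) ≤ 0.022, i.e. exp(−2nε²) ≤ 0.022/236.
So 2nε² ≥ ln(236/0.022) = 9.280545.
Hence n ≥ 9.280545/(2·0.06²) = 1288.965.
The smallest integer n is 1289.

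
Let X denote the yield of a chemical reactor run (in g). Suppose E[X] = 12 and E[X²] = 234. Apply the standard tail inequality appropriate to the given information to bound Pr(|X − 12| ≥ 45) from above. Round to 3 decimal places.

The first two moments determine the variance, so Chebyshev's inequality is the sharpest standard bound available.
Var(X) = E[X²] − (E[X])² = 234 − 144 = 90.
Chebyshev's inequality: Pr(|X − μ| ≥ t) ≤ Var(X)/t² = 90/2025 = 0.0444.

0.044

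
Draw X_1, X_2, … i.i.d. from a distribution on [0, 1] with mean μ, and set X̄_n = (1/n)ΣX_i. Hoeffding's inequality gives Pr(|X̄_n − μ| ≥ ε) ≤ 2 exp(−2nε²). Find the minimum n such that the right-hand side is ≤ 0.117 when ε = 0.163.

54

Require 2·exp(−2nε²) ≤ 0.117, i.e. 2nε² ≥ ln(2/0.117) = 2.838729.
So n ≥ 2.838729 / (2·0.163²) = 53.422.
The smallest integer n is 54.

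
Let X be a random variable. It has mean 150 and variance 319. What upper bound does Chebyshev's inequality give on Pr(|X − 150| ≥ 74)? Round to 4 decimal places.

0.0583

Chebyshev: Pr(|X − μ| ≥ t) ≤ Var(X)/t².
Bound = 319 / 5476 = 0.0583.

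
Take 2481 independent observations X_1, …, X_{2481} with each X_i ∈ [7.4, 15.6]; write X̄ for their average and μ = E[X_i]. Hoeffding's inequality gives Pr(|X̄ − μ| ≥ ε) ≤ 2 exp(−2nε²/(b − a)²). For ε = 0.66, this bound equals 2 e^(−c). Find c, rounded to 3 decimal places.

32.145

c = 2nε²/(b − a)² = 2·2481·0.66² / 8.2² = 32.1453.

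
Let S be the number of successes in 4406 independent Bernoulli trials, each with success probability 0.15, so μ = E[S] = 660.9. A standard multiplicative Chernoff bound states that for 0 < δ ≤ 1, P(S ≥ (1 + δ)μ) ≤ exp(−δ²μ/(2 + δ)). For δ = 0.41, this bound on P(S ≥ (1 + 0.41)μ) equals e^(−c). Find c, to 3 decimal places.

46.098

c = δ²μ/(2 + δ) = 0.41²·660.9/(2 + 0.41) = 46.0985.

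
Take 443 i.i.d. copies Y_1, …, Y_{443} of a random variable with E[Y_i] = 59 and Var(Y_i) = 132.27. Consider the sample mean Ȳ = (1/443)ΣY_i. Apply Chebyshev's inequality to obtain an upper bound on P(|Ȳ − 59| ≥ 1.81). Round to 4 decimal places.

0.0911

Var(Ȳ) = Var(Y_i)/n = 132.27/443 = 0.29858.
Chebyshev: P(|Ȳ − 59| ≥ 1.81) ≤ Var(Ȳ)/(1.81)² = 132.27/(443·1.81²) = 0.0911.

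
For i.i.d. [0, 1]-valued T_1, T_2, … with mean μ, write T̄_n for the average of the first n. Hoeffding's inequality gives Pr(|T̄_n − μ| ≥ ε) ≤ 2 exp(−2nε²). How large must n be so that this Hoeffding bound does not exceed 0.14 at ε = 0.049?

Require 2·exp(−2nε²) ≤ 0.14, i.e. 2nε² ≥ ln(2/0.14) = 2.659260.
So n ≥ 2.659260 / (2·0.049²) = 553.782.
The smallest integer n is 554.

554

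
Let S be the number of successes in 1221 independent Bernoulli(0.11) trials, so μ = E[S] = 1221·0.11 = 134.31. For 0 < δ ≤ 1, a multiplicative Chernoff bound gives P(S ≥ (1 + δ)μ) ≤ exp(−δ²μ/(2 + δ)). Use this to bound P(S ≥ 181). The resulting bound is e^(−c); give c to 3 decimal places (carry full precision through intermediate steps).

6.914

Write 181 = (1 + δ)μ, so δ = 181/134.31 − 1 = 0.3476286…
Then the exponent is δ²μ/(2 + δ) = (181 − μ)² / (μ·(2 + δ)) = 6.913692.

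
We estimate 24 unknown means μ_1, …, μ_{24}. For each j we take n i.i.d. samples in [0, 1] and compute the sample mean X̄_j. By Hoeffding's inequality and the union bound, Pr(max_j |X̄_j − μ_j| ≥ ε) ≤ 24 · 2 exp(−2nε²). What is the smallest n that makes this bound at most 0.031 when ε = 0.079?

Need 2·24·exp(−2nε²) ≤ 0.031, i.e. exp(−2nε²) ≤ 0.031/48.
So 2nε² ≥ ln(48/0.031) = 7.344969.
Hence n ≥ 7.344969/(2·0.079²) = 588.445.
The smallest integer n is 589.

589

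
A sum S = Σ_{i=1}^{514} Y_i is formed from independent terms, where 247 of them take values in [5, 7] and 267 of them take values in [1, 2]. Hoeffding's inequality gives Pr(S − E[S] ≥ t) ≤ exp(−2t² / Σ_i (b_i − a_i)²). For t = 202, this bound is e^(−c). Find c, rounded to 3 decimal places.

65.026

Σ(b_i − a_i)² = 247·2² + 267·1² = 1255.
c = 2t² / 1255 = 2·202² / 1255 = 65.0263.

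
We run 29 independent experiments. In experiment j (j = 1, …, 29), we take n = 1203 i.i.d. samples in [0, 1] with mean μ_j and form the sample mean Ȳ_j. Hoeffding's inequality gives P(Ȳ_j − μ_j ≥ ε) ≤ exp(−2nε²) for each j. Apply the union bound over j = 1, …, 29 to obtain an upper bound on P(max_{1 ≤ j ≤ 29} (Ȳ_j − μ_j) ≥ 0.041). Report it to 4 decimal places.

0.5080

Per-experiment Hoeffding bound: exp(−2·1203·0.041²) = exp(−4.04449) = 0.017519.
Union bound over 29 events: 29·0.017519 = 0.50804.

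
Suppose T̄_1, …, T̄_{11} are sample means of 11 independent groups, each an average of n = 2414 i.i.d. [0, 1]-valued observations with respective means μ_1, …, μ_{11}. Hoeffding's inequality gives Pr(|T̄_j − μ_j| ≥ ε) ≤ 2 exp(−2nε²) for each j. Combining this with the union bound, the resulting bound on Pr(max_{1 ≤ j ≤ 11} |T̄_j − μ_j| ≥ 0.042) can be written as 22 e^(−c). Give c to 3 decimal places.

Union bound over the 11 events: Pr(max_{1 ≤ j ≤ 11} |T̄_j − μ_j| ≥ 0.042) ≤ 11·2·exp(−2nε²) = 22 exp(−2·2414·0.042²).
So c = 2·2414·0.042² = 8.5166.

8.517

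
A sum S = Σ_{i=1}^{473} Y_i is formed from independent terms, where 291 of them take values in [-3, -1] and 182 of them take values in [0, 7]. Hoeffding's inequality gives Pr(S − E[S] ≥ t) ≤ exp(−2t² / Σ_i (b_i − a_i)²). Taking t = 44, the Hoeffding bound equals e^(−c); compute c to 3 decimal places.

0.384

Σ(b_i − a_i)² = 291·2² + 182·7² = 10082.
c = 2t² / 10082 = 2·44² / 10082 = 0.3841.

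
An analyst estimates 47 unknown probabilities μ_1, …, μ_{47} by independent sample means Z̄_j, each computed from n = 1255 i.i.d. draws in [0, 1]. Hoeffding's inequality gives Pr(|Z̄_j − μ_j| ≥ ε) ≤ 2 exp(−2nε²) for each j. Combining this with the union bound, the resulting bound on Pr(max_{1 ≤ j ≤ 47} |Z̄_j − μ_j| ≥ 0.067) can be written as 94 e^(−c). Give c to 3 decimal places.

Union bound over the 47 events: Pr(max_{1 ≤ j ≤ 47} |Z̄_j − μ_j| ≥ 0.067) ≤ 47·2·exp(−2nε²) = 94 exp(−2·1255·0.067²).
So c = 2·1255·0.067² = 11.2674.

11.267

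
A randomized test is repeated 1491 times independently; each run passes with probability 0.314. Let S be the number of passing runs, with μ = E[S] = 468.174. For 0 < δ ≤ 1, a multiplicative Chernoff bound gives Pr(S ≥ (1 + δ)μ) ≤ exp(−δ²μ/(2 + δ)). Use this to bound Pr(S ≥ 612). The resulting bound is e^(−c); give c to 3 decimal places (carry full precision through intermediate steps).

19.151

Write 612 = (1 + δ)μ, so δ = 612/468.174 − 1 = 0.3072063…
Then the exponent is δ²μ/(2 + δ) = (612 − μ)² / (μ·(2 + δ)) = 19.150543.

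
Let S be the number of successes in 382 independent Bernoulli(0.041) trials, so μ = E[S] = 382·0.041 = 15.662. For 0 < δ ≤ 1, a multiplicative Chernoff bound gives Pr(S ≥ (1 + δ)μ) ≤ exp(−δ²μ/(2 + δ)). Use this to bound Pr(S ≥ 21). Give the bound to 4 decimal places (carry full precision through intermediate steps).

0.4597

Write 21 = (1 + δ)μ, so δ = 21/15.662 − 1 = 0.3408249…
Then the exponent is δ²μ/(2 + δ) = (21 − μ)² / (μ·(2 + δ)) = 0.777215.
Bound = exp(−0.777215) = 0.45968.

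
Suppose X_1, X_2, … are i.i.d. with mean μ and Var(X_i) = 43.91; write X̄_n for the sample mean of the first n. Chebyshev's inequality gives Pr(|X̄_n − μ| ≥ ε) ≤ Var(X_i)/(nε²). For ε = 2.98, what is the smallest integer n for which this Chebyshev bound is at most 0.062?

Require 43.91/(n·2.98²) ≤ 0.062, i.e. n ≥ 43.91/(0.062·2.98²) = 79.752.
The smallest integer n is 80.

80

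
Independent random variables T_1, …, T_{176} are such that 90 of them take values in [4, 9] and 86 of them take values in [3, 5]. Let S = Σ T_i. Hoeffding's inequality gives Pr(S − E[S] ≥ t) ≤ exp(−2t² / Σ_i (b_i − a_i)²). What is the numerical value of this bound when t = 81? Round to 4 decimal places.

Σ(b_i − a_i)² = 90·5² + 86·2² = 2594.
Exponent = 2·81² / 2594 = 5.05860.
Bound = exp(−5.05860) = 0.00635.

0.0064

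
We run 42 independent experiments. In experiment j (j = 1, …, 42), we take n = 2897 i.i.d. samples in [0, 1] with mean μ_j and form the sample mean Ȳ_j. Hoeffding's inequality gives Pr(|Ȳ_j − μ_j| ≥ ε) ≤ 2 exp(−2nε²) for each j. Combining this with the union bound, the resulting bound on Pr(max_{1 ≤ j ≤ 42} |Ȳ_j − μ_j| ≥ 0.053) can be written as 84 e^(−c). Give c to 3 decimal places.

16.275

Union bound over the 42 events: Pr(max_{1 ≤ j ≤ 42} |Ȳ_j − μ_j| ≥ 0.053) ≤ 42·2·exp(−2nε²) = 84 exp(−2·2897·0.053²).
So c = 2·2897·0.053² = 16.2753.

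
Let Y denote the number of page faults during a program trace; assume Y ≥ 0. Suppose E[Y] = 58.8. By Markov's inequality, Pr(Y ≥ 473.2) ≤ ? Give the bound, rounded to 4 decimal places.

Markov's inequality: for a non-negative random variable, Pr(Y ≥ a) ≤ E[Y]/a.
Here E[Y] = 58.8 and a = 473.2, so the bound is 58.8/473.2 = 0.1243.

0.1243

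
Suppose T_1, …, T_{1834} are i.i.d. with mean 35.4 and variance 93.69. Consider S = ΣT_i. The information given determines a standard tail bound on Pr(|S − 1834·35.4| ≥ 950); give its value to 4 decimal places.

0.1904

With mean and variance of each term known, Chebyshev's inequality bounds the deviation of the sum (or sample mean).
Var(S) = n·Var(T_i) = 1834·93.69 = 171827.46.
Chebyshev: Pr(|S − 1834·35.4| ≥ 950) ≤ Var(S)/950² = 171827.46/902500 = 0.1904.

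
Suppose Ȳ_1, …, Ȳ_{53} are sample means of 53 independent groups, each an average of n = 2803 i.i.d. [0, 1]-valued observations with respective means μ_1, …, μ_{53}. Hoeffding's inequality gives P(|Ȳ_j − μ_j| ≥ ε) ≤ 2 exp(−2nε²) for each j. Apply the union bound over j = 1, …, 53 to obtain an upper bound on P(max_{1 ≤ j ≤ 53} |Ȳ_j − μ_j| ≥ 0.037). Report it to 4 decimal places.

0.0492

Per-experiment Hoeffding bound: 2·exp(−2·2803·0.037²) = 2·exp(−7.67461) = 0.00092894.
Union bound over 53 events: 53·0.00092894 = 0.04923.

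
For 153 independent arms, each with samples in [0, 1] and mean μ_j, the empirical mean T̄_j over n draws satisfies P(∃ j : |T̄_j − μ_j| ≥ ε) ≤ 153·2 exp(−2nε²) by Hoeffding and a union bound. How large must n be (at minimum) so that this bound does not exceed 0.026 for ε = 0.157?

191

Need 2·153·exp(−2nε²) ≤ 0.026, i.e. exp(−2nε²) ≤ 0.026/306.
So 2nε² ≥ ln(306/0.026) = 9.373244.
Hence n ≥ 9.373244/(2·0.157²) = 190.134.
The smallest integer n is 191.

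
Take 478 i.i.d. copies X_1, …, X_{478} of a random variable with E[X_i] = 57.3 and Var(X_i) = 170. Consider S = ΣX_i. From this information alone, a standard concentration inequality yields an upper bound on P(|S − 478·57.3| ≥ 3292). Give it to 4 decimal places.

0.0075

With mean and variance of each term known, Chebyshev's inequality bounds the deviation of the sum (or sample mean).
Var(S) = n·Var(X_i) = 478·170 = 81260.
Chebyshev: P(|S − 478·57.3| ≥ 3292) ≤ Var(S)/3292² = 81260/10837264 = 0.0075.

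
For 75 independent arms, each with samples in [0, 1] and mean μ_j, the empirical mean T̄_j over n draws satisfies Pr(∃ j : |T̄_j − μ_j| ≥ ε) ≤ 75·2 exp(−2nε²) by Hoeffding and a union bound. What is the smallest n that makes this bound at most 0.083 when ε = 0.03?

4167

Need 2·75·exp(−2nε²) ≤ 0.083, i.e. exp(−2nε²) ≤ 0.083/150.
So 2nε² ≥ ln(150/0.083) = 7.499550.
Hence n ≥ 7.499550/(2·0.03²) = 4166.417.
The smallest integer n is 4167.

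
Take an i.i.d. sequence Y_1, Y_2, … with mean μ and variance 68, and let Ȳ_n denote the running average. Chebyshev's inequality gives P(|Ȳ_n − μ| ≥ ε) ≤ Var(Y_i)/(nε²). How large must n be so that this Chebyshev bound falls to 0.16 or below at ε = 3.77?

30

Require 68/(n·3.77²) ≤ 0.16, i.e. n ≥ 68/(0.16·3.77²) = 29.902.
The smallest integer n is 30.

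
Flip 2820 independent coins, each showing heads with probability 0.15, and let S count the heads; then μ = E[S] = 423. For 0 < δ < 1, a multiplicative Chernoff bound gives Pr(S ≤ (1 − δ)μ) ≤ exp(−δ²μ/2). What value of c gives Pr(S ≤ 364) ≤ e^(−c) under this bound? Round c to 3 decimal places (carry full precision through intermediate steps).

Write 364 = (1 − δ)μ, so δ = 1 − 364/423 = 0.1394799…
Then the exponent is δ²μ/2 = (μ − 364)²/(2μ) = 4.114657.

4.115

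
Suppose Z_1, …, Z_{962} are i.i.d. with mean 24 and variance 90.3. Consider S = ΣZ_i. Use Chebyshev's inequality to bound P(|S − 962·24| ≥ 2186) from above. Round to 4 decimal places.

0.0182

Var(S) = n·Var(Z_i) = 962·90.3 = 86868.6.
Chebyshev: P(|S − 962·24| ≥ 2186) ≤ Var(S)/2186² = 86868.6/4778596 = 0.0182.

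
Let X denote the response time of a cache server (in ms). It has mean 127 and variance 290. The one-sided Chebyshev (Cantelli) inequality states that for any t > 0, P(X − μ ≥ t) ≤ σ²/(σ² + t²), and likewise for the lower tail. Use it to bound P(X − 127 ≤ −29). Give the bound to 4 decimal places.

0.2564

Here σ² = 290 and t = 29, so σ² + t² = 1131.
Cantelli's bound: 290/1131 = 0.2564.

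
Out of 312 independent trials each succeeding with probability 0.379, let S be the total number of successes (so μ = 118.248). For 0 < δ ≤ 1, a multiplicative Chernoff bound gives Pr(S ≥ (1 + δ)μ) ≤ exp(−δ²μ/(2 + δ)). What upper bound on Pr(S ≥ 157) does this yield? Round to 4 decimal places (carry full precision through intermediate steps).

0.0043

Write 157 = (1 + δ)μ, so δ = 157/118.248 − 1 = 0.327718…
Then the exponent is δ²μ/(2 + δ) = (157 − μ)² / (μ·(2 + δ)) = 5.455871.
Bound = exp(−5.455871) = 0.00427.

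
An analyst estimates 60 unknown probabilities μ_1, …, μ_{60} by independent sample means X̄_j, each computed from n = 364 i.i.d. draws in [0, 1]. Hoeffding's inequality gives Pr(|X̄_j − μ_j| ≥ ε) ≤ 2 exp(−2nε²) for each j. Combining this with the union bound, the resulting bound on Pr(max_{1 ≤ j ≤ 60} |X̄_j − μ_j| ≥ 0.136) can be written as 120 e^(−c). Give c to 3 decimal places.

13.465

Union bound over the 60 events: Pr(max_{1 ≤ j ≤ 60} |X̄_j − μ_j| ≥ 0.136) ≤ 60·2·exp(−2nε²) = 120 exp(−2·364·0.136²).
So c = 2·364·0.136² = 13.4651.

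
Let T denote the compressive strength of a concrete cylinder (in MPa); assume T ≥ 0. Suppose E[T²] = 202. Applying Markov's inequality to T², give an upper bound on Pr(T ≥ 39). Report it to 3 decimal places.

0.133

Since T ≥ 0, the event {T ≥ 39} is the same as {T² ≥ 1521}.
Markov's inequality applied to T² gives Pr(T² ≥ 1521) ≤ E[T²]/1521 = 202/1521 = 0.1328.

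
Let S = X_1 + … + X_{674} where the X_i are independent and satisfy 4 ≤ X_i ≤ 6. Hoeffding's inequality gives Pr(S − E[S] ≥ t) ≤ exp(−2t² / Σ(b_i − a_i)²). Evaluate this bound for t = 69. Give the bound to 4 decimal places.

Σ(b_i − a_i)² = 674·(2)² = 2696.
Exponent = 2·69²/2696 = 3.5319.
Bound = exp(−3.5319) = 0.02925.

0.0292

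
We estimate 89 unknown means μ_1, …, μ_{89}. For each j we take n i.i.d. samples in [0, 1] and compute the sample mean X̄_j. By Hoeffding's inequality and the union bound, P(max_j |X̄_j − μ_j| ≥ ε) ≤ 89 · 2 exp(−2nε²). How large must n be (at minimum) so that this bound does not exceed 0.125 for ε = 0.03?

Need 2·89·exp(−2nε²) ≤ 0.125, i.e. exp(−2nε²) ≤ 0.125/178.
So 2nε² ≥ ln(178/0.125) = 7.261225.
Hence n ≥ 7.261225/(2·0.03²) = 4034.014.
The smallest integer n is 4035.

4035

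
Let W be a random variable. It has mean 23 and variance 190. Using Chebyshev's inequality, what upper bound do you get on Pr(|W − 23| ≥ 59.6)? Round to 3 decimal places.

Chebyshev: Pr(|W − μ| ≥ t) ≤ Var(W)/t².
Bound = 190 / 3552.16 = 0.0535.

0.053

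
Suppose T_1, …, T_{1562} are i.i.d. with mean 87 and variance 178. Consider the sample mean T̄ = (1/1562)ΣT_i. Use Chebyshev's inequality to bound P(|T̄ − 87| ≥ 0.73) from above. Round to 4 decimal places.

0.2138

Var(T̄) = Var(T_i)/n = 178/1562 = 0.11396.
Chebyshev: P(|T̄ − 87| ≥ 0.73) ≤ Var(T̄)/(0.73)² = 178/(1562·0.73²) = 0.2138.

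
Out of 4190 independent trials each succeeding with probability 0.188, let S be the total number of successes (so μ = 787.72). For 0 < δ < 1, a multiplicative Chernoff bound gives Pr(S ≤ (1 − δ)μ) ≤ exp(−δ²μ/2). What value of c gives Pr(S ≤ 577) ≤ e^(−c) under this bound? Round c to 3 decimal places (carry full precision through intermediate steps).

28.184

Write 577 = (1 − δ)μ, so δ = 1 − 577/787.72 = 0.2675062…
Then the exponent is δ²μ/2 = (μ − 577)²/(2μ) = 28.184455.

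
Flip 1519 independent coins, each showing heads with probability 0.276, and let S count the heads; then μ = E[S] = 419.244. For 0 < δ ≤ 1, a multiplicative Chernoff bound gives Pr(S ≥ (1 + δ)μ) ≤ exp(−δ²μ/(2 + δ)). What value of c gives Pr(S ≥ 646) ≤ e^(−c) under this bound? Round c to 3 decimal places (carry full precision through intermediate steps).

Write 646 = (1 + δ)μ, so δ = 646/419.244 − 1 = 0.5408688…
Then the exponent is δ²μ/(2 + δ) = (646 − μ)² / (μ·(2 + δ)) = 48.269020.

48.269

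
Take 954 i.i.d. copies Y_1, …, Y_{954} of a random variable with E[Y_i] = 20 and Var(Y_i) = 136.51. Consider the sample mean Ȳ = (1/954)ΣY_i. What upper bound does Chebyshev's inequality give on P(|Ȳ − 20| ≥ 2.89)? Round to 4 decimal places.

Var(Ȳ) = Var(Y_i)/n = 136.51/954 = 0.14309.
Chebyshev: P(|Ȳ − 20| ≥ 2.89) ≤ Var(Ȳ)/(2.89)² = 136.51/(954·2.89²) = 0.0171.

0.0171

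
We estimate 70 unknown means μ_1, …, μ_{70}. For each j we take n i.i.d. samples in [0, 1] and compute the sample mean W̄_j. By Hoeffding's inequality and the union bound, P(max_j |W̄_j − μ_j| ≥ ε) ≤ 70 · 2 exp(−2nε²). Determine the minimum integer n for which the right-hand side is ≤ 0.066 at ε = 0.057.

1179

Need 2·70·exp(−2nε²) ≤ 0.066, i.e. exp(−2nε²) ≤ 0.066/140.
So 2nε² ≥ ln(140/0.066) = 7.659743.
Hence n ≥ 7.659743/(2·0.057²) = 1178.785.
The smallest integer n is 1179.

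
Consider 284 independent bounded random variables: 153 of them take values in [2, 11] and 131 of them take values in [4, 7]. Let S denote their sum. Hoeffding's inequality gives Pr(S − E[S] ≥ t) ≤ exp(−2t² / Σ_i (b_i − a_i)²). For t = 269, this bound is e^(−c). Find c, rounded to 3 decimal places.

10.663

Σ(b_i − a_i)² = 153·9² + 131·3² = 13572.
c = 2t² / 13572 = 2·269² / 13572 = 10.6633.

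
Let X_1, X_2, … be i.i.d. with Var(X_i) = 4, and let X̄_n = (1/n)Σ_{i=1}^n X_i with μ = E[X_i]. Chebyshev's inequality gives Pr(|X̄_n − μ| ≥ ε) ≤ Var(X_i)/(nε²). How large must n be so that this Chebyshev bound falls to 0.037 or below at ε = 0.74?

Require 4/(n·0.74²) ≤ 0.037, i.e. n ≥ 4/(0.037·0.74²) = 197.422.
The smallest integer n is 198.

198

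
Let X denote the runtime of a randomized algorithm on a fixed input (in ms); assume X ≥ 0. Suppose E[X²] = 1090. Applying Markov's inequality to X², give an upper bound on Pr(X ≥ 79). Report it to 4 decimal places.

Since X ≥ 0, the event {X ≥ 79} is the same as {X² ≥ 6241}.
Markov's inequality applied to X² gives Pr(X² ≥ 6241) ≤ E[X²]/6241 = 1090/6241 = 0.1747.

0.1747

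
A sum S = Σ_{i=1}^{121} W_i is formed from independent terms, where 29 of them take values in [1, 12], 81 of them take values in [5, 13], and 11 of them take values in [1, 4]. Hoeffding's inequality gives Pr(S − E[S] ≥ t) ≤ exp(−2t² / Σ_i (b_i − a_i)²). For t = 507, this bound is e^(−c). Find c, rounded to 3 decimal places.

58.473

Σ(b_i − a_i)² = 29·11² + 81·8² + 11·3² = 8792.
c = 2t² / 8792 = 2·507² / 8792 = 58.4734.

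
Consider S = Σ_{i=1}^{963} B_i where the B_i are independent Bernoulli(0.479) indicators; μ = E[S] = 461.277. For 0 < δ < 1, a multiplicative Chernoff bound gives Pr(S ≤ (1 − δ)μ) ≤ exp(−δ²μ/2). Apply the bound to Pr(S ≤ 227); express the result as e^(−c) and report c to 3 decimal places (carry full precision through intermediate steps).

59.493

Write 227 = (1 − δ)μ, so δ = 1 − 227/461.277 = 0.5078879…
Then the exponent is δ²μ/2 = (μ − 227)²/(2μ) = 59.493225.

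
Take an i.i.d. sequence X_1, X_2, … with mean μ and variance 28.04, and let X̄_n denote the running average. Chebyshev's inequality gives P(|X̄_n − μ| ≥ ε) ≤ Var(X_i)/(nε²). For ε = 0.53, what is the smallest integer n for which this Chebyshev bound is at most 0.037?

Require 28.04/(n·0.53²) ≤ 0.037, i.e. n ≥ 28.04/(0.037·0.53²) = 2697.892.
The smallest integer n is 2698.

2698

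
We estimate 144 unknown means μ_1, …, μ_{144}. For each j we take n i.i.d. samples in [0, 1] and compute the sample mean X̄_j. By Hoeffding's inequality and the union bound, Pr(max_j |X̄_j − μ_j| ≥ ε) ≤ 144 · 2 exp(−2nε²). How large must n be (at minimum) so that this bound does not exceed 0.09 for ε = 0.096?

Need 2·144·exp(−2nε²) ≤ 0.09, i.e. exp(−2nε²) ≤ 0.09/288.
So 2nε² ≥ ln(288/0.09) = 8.070906.
Hence n ≥ 8.070906/(2·0.096²) = 437.875.
The smallest integer n is 438.

438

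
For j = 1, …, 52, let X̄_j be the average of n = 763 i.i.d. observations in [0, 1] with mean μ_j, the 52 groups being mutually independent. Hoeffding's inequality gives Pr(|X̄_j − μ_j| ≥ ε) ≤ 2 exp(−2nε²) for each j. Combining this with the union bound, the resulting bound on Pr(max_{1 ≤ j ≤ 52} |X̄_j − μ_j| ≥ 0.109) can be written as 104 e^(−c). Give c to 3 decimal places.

18.130

Union bound over the 52 events: Pr(max_{1 ≤ j ≤ 52} |X̄_j − μ_j| ≥ 0.109) ≤ 52·2·exp(−2nε²) = 104 exp(−2·763·0.109²).
So c = 2·763·0.109² = 18.1304.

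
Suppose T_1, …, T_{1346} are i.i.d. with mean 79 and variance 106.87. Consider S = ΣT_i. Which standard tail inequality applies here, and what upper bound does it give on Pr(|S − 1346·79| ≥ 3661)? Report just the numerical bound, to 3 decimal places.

0.011

With mean and variance of each term known, Chebyshev's inequality bounds the deviation of the sum (or sample mean).
Var(S) = n·Var(T_i) = 1346·106.87 = 143847.02.
Chebyshev: Pr(|S − 1346·79| ≥ 3661) ≤ Var(S)/3661² = 143847.02/13402921 = 0.0107.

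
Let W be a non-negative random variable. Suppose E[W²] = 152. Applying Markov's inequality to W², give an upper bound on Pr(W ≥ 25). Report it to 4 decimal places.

Since W ≥ 0, the event {W ≥ 25} is the same as {W² ≥ 625}.
Markov's inequality applied to W² gives Pr(W² ≥ 625) ≤ E[W²]/625 = 152/625 = 0.2432.

0.2432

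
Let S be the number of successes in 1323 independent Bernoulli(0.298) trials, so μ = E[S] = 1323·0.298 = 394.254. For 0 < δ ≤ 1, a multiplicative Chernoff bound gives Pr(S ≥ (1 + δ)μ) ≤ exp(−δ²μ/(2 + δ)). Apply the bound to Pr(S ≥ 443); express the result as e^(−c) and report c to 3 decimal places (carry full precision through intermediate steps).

2.838

Write 443 = (1 + δ)μ, so δ = 443/394.254 − 1 = 0.1236411…
Then the exponent is δ²μ/(2 + δ) = (443 − μ)² / (μ·(2 + δ)) = 2.838055.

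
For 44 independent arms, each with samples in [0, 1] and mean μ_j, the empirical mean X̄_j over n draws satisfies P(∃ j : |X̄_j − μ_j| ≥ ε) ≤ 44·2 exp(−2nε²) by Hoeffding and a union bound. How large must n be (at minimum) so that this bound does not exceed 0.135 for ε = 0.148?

148

Need 2·44·exp(−2nε²) ≤ 0.135, i.e. exp(−2nε²) ≤ 0.135/88.
So 2nε² ≥ ln(88/0.135) = 6.479817.
Hence n ≥ 6.479817/(2·0.148²) = 147.914.
The smallest integer n is 148.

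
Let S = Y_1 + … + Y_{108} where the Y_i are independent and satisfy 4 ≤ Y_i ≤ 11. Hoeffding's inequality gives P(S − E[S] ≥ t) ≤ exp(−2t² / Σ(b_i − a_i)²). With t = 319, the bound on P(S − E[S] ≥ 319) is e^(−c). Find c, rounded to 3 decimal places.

38.458

Σ(b_i − a_i)² = 108·(7)² = 5292.
c = 2t²/5292 = 2·319²/5292 = 38.4584.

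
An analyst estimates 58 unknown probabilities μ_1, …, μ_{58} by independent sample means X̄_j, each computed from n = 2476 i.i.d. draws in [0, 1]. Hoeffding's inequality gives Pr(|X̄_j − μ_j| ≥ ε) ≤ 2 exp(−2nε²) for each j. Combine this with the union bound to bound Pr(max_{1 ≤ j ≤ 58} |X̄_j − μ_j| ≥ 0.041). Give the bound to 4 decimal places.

0.0281

Per-experiment Hoeffding bound: 2·exp(−2·2476·0.041²) = 2·exp(−8.32431) = 0.0004851.
Union bound over 58 events: 58·0.0004851 = 0.02814.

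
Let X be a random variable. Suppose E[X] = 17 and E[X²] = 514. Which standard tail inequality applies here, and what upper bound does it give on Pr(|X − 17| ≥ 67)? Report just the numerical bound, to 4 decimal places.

0.0501

The first two moments determine the variance, so Chebyshev's inequality is the sharpest standard bound available.
Var(X) = E[X²] − (E[X])² = 514 − 289 = 225.
Chebyshev's inequality: Pr(|X − μ| ≥ t) ≤ Var(X)/t² = 225/4489 = 0.0501.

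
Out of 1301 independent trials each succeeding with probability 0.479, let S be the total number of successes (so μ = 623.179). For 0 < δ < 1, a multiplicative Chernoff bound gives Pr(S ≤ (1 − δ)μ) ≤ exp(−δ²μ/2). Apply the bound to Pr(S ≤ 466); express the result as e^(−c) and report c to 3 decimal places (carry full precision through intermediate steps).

19.822

Write 466 = (1 − δ)μ, so δ = 1 − 466/623.179 = 0.2522213…
Then the exponent is δ²μ/2 = (μ − 466)²/(2μ) = 19.821944.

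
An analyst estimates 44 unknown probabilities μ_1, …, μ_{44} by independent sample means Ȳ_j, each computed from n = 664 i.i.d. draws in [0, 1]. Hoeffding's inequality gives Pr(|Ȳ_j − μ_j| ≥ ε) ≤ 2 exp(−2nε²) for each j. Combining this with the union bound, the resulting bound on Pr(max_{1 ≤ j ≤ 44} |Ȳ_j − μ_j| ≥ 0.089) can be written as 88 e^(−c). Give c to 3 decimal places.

Union bound over the 44 events: Pr(max_{1 ≤ j ≤ 44} |Ȳ_j − μ_j| ≥ 0.089) ≤ 44·2·exp(−2nε²) = 88 exp(−2·664·0.089²).
So c = 2·664·0.089² = 10.5191.

10.519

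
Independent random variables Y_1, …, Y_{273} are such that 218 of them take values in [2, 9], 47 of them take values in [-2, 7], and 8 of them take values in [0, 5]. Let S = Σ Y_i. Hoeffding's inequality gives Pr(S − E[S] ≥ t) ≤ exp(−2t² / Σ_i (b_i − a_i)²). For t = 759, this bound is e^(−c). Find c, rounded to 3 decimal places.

78.437

Σ(b_i − a_i)² = 218·7² + 47·9² + 8·5² = 14689.
c = 2t² / 14689 = 2·759² / 14689 = 78.4371.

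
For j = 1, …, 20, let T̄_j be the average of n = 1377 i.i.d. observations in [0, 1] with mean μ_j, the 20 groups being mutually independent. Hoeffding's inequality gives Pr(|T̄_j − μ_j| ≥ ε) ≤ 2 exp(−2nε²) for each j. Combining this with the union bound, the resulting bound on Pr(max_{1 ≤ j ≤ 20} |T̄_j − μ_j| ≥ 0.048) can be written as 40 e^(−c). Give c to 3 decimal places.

6.345

Union bound over the 20 events: Pr(max_{1 ≤ j ≤ 20} |T̄_j − μ_j| ≥ 0.048) ≤ 20·2·exp(−2nε²) = 40 exp(−2·1377·0.048²).
So c = 2·1377·0.048² = 6.3452.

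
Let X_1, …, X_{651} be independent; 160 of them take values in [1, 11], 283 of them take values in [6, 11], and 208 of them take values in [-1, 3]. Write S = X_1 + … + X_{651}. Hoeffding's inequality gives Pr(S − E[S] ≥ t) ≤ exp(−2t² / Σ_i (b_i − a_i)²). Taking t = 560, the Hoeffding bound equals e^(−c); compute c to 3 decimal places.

Σ(b_i − a_i)² = 160·10² + 283·5² + 208·4² = 26403.
c = 2t² / 26403 = 2·560² / 26403 = 23.7549.

23.755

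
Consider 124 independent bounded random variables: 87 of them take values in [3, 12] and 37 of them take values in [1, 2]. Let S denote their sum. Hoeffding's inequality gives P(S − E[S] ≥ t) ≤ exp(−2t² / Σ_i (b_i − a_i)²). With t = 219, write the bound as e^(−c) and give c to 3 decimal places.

Σ(b_i − a_i)² = 87·9² + 37·1² = 7084.
c = 2t² / 7084 = 2·219² / 7084 = 13.5407.

13.541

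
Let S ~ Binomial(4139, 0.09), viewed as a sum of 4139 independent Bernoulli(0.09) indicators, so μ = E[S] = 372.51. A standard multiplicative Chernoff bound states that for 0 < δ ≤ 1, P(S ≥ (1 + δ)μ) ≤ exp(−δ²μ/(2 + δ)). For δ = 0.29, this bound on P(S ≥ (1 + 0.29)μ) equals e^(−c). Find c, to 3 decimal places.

13.680

c = δ²μ/(2 + δ) = 0.29²·372.51/(2 + 0.29) = 13.6804.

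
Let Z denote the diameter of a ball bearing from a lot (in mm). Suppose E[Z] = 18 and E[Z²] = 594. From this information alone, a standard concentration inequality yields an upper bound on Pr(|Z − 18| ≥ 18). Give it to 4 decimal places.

0.8333

The first two moments determine the variance, so Chebyshev's inequality is the sharpest standard bound available.
Var(Z) = E[Z²] − (E[Z])² = 594 − 324 = 270.
Chebyshev's inequality: Pr(|Z − μ| ≥ t) ≤ Var(Z)/t² = 270/324 = 0.8333.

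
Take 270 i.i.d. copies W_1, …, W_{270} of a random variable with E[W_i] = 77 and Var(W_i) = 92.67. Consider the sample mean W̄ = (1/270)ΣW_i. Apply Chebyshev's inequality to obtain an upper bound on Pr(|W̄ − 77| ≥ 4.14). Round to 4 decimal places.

0.0200

Var(W̄) = Var(W_i)/n = 92.67/270 = 0.34322.
Chebyshev: Pr(|W̄ − 77| ≥ 4.14) ≤ Var(W̄)/(4.14)² = 92.67/(270·4.14²) = 0.0200.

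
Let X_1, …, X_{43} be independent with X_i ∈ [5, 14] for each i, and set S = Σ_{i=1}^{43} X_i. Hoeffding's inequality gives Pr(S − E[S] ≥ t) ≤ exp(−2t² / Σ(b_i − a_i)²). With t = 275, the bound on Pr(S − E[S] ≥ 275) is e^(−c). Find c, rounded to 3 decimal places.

43.425

Σ(b_i − a_i)² = 43·(9)² = 3483.
c = 2t²/3483 = 2·275²/3483 = 43.4252.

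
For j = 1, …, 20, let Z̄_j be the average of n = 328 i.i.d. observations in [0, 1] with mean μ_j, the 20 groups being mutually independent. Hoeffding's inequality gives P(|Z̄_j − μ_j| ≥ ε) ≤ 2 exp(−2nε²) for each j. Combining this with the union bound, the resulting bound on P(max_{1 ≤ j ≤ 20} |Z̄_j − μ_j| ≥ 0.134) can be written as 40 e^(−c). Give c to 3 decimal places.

11.779

Union bound over the 20 events: P(max_{1 ≤ j ≤ 20} |Z̄_j − μ_j| ≥ 0.134) ≤ 20·2·exp(−2nε²) = 40 exp(−2·328·0.134²).
So c = 2·328·0.134² = 11.7791.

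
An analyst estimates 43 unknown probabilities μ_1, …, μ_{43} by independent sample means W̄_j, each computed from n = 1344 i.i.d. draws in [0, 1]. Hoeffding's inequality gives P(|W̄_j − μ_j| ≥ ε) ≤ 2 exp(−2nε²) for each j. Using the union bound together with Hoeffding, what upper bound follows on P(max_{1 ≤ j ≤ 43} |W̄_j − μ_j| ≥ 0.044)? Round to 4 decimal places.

0.4725

Per-experiment Hoeffding bound: 2·exp(−2·1344·0.044²) = 2·exp(−5.20397) = 0.010989.
Union bound over 43 events: 43·0.010989 = 0.47255.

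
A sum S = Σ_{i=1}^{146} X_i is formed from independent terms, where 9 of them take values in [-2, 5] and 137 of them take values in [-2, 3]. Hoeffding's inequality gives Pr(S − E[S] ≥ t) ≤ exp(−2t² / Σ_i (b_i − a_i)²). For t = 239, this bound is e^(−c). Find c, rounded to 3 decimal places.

29.550

Σ(b_i − a_i)² = 9·7² + 137·5² = 3866.
c = 2t² / 3866 = 2·239² / 3866 = 29.5504.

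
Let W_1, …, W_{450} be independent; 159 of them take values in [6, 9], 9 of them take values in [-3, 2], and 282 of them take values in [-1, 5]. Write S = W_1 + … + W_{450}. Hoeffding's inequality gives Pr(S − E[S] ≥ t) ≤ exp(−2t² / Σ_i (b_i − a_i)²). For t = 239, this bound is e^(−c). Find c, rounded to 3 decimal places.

Σ(b_i − a_i)² = 159·3² + 9·5² + 282·6² = 11808.
c = 2t² / 11808 = 2·239² / 11808 = 9.6750.

9.675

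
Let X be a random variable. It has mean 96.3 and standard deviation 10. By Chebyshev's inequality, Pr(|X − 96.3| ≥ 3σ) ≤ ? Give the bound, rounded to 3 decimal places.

0.111

Chebyshev: Pr(|X − μ| ≥ t) ≤ Var(X)/t².
Var(X) = σ² = 10² = 100.
t = 3·10 = 30.
Bound = 100 / 900 = 0.1111.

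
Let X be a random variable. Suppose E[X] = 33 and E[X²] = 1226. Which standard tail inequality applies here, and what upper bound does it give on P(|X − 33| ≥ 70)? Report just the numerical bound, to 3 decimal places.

The first two moments determine the variance, so Chebyshev's inequality is the sharpest standard bound available.
Var(X) = E[X²] − (E[X])² = 1226 − 1089 = 137.
Chebyshev's inequality: P(|X − μ| ≥ t) ≤ Var(X)/t² = 137/4900 = 0.0280.

0.028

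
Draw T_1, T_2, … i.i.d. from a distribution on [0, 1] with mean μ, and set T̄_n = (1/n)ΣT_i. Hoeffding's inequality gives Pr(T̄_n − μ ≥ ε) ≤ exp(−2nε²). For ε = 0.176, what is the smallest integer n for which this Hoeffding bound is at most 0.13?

33

Require exp(−2nε²) ≤ 0.13, i.e. 2nε² ≥ ln(1/0.13) = 2.040221.
So n ≥ 2.040221 / (2·0.176²) = 32.932.
The smallest integer n is 33.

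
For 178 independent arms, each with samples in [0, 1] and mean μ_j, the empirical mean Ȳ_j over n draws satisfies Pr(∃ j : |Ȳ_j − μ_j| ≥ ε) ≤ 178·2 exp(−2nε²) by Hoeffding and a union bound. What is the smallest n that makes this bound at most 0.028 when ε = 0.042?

2679

Need 2·178·exp(−2nε²) ≤ 0.028, i.e. exp(−2nε²) ≤ 0.028/356.
So 2nε² ≥ ln(356/0.028) = 9.450481.
Hence n ≥ 9.450481/(2·0.042²) = 2678.708.
The smallest integer n is 2679.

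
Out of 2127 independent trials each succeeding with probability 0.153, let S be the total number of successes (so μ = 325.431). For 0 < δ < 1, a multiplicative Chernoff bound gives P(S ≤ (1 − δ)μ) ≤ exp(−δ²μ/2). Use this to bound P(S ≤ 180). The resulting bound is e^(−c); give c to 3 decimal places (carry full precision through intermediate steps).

Write 180 = (1 − δ)μ, so δ = 1 − 180/325.431 = 0.4468874…
Then the exponent is δ²μ/2 = (μ − 180)²/(2μ) = 32.495638.

32.496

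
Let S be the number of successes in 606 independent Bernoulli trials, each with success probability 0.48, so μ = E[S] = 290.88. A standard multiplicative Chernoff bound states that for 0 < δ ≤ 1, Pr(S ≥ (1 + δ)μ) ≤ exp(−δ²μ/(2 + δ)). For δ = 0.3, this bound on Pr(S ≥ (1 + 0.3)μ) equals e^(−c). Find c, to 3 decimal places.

c = δ²μ/(2 + δ) = 0.3²·290.88/(2 + 0.3) = 11.3823.

11.382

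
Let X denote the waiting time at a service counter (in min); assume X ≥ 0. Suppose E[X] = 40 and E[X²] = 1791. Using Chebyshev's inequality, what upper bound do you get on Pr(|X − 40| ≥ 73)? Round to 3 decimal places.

Var(X) = E[X²] − (E[X])² = 1791 − 1600 = 191.
Chebyshev's inequality: Pr(|X − μ| ≥ t) ≤ Var(X)/t² = 191/5329 = 0.0358.

0.036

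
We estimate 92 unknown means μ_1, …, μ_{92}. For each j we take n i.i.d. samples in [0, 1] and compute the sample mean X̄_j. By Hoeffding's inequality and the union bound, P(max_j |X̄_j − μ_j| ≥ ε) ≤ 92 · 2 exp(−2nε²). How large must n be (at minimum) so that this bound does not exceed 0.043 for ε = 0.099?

Need 2·92·exp(−2nε²) ≤ 0.043, i.e. exp(−2nε²) ≤ 0.043/184.
So 2nε² ≥ ln(184/0.043) = 8.361491.
Hence n ≥ 8.361491/(2·0.099²) = 426.563.
The smallest integer n is 427.

427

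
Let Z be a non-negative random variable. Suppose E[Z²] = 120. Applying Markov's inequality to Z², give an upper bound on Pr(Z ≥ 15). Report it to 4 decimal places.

Since Z ≥ 0, the event {Z ≥ 15} is the same as {Z² ≥ 225}.
Markov's inequality applied to Z² gives Pr(Z² ≥ 225) ≤ E[Z²]/225 = 120/225 = 0.5333.

0.5333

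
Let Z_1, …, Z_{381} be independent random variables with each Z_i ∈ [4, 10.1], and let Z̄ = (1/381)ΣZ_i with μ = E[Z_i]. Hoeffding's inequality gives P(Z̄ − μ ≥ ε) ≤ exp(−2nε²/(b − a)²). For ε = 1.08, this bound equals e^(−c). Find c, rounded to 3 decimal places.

c = 2nε²/(b − a)² = 2·381·1.08² / 6.1² = 23.8860.

23.886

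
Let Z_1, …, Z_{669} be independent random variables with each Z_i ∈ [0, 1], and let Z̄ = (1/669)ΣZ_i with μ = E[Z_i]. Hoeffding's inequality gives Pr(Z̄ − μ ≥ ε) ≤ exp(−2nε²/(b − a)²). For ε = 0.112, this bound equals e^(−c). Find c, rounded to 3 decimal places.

16.784

c = 2nε²/(b − a)² = 2·669·0.112² / 1² = 16.7839.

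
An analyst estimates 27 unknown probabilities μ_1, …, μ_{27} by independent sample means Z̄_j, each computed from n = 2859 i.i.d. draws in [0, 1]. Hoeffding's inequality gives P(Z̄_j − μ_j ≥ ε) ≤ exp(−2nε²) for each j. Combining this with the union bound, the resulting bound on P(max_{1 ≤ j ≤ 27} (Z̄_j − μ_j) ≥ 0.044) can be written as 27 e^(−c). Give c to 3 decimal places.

11.070

Union bound over the 27 events: P(max_{1 ≤ j ≤ 27} (Z̄_j − μ_j) ≥ 0.044) ≤ 27·exp(−2nε²) = 27 exp(−2·2859·0.044²).
So c = 2·2859·0.044² = 11.0700.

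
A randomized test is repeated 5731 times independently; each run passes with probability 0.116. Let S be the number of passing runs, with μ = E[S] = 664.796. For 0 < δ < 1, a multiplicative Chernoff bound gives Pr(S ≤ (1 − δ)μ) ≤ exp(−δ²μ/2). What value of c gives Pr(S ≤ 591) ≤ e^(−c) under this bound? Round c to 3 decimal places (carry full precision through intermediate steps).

4.096

Write 591 = (1 − δ)μ, so δ = 1 − 591/664.796 = 0.1110055…
Then the exponent is δ²μ/2 = (μ − 591)²/(2μ) = 4.095880.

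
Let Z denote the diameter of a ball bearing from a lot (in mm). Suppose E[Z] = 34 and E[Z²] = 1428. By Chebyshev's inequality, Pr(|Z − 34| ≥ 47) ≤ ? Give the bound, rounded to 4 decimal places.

Var(Z) = E[Z²] − (E[Z])² = 1428 − 1156 = 272.
Chebyshev's inequality: Pr(|Z − μ| ≥ t) ≤ Var(Z)/t² = 272/2209 = 0.1231.

0.1231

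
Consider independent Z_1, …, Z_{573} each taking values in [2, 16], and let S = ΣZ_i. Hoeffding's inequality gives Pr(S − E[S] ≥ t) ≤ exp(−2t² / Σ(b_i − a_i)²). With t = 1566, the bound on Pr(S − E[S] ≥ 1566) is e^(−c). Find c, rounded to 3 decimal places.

Σ(b_i − a_i)² = 573·(14)² = 112308.
c = 2t²/112308 = 2·1566²/112308 = 43.6720.

43.672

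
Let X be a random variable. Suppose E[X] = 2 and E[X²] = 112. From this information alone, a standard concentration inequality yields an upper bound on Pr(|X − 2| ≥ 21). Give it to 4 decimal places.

0.2449

The first two moments determine the variance, so Chebyshev's inequality is the sharpest standard bound available.
Var(X) = E[X²] − (E[X])² = 112 − 4 = 108.
Chebyshev's inequality: Pr(|X − μ| ≥ t) ≤ Var(X)/t² = 108/441 = 0.2449.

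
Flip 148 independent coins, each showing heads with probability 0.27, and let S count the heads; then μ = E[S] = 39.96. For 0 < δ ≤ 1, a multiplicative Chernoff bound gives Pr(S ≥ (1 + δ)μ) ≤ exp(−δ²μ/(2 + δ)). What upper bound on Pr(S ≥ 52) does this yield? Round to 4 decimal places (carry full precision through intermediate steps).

Write 52 = (1 + δ)μ, so δ = 52/39.96 − 1 = 0.3013013…
Then the exponent is δ²μ/(2 + δ) = (52 − μ)² / (μ·(2 + δ)) = 1.576355.
Bound = exp(−1.576355) = 0.20673.

0.2067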